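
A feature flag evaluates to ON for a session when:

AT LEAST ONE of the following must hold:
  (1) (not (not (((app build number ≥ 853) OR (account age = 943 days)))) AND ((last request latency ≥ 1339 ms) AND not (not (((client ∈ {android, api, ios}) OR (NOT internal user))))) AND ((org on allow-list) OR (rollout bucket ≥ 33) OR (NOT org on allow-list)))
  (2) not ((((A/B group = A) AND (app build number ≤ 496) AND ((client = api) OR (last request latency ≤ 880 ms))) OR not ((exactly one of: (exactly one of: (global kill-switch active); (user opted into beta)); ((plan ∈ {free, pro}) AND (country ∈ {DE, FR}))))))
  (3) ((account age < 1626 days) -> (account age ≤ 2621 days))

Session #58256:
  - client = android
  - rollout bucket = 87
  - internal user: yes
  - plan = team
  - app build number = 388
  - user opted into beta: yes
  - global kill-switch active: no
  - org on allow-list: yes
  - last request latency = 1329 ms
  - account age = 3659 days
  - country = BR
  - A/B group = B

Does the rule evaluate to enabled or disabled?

Atomic conditions:
  app build number ≥ 853: 388 ≥ 853 is false
  account age = 943 days: 3659 == 943 is false
  last request latency ≥ 1339 ms: 1329 ≥ 1339 is false
  client ∈ {android, api, ios}: android is in the set → true
  NOT internal user: yes → false
  org on allow-list: yes → true
  rollout bucket ≥ 33: 87 ≥ 33 is true
  NOT org on allow-list: yes → false
  A/B group = A: B == A is false
  app build number ≤ 496: 388 ≤ 496 is true
  client = api: android == api is false
  last request latency ≤ 880 ms: 1329 ≤ 880 is false
  global kill-switch active: no → false
  user opted into beta: yes → true
  plan ∈ {free, pro}: team is not in the set → false
  country ∈ {DE, FR}: BR is not in the set → false
  account age < 1626 days: 3659 < 1626 is false
  account age ≤ 2621 days: 3659 ≤ 2621 is false
Combine:
[1.1.1.1] false OR false = false
[1.1.1] NOT false = true
[1.1] NOT true = false
[1.2.2.1.1] true OR false = true
[1.2.2.1] NOT true = false
[1.2.2] NOT false = true
[1.2] false AND true = false
[1.3] true OR true OR false = true
[1] false AND false AND true = false
[2.1.1.3] false OR false = false
[2.1.1] false AND true AND false = false
[2.1.2.1.1] exactly-one(false, true) = true
[2.1.2.1.2] false AND false = false
[2.1.2.1] exactly-one(true, false) = true
[2.1.2] NOT true = false
[2.1] false OR false = false
[2] NOT false = true
[3] false → false (antecedent false ⇒ implication holds) = true
[root] false OR true OR true = true
Overall: true → enabled

Enabled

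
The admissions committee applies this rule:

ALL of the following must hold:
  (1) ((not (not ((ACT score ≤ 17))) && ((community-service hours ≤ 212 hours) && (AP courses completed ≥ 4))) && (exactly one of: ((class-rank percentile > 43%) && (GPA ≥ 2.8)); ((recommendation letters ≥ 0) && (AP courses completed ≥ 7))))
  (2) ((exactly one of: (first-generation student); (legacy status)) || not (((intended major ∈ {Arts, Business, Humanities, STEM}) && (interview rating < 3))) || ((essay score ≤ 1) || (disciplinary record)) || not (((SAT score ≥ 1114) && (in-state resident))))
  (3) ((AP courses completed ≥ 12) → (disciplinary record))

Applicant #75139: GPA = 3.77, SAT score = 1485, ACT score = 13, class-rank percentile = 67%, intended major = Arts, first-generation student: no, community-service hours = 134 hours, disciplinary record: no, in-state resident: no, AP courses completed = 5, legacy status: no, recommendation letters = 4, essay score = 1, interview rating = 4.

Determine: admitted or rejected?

Admitted

Atomic conditions:
  ACT score ≤ 17: 13 ≤ 17 is true
  community-service hours ≤ 212 hours: 134 ≤ 212 is true
  AP courses completed ≥ 4: 5 ≥ 4 is true
  class-rank percentile > 43%: 67 > 43 is true
  GPA ≥ 2.8: 3.77 ≥ 2.8 is true
  recommendation letters ≥ 0: 4 ≥ 0 is true
  AP courses completed ≥ 7: 5 ≥ 7 is false
  first-generation student: no → false
  legacy status: no → false
  intended major ∈ {Arts, Business, Humanities, STEM}: Arts is in the set → true
  interview rating < 3: 4 < 3 is false
  essay score ≤ 1: 1 ≤ 1 is true
  disciplinary record: no → false
  SAT score ≥ 1114: 1485 ≥ 1114 is true
  in-state resident: no → false
  AP courses completed ≥ 12: 5 ≥ 12 is false
Combine:
[1.1.1.1] NOT true = false
[1.1.1] NOT false = true
[1.1.2] true AND true = true
[1.1] true AND true = true
[1.2.1] true AND true = true
[1.2.2] true AND false = false
[1.2] exactly-one(true, false) = true
[1] true AND true = true
[2.1] exactly-one(false, false) = false
[2.2.1] true AND false = false
[2.2] NOT false = true
[2.3] true OR false = true
[2.4.1] true AND false = false
[2.4] NOT false = true
[2] false OR true OR true OR true = true
[3] false → false (antecedent false ⇒ implication holds) = true
[root] true AND true AND true = true
Overall: true → admitted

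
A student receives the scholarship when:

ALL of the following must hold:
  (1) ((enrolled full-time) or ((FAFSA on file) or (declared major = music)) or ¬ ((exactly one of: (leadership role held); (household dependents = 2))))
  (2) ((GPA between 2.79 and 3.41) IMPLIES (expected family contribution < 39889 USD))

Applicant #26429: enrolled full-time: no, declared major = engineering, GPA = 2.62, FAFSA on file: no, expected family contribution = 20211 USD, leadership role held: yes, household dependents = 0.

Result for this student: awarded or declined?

Atomic conditions:
  enrolled full-time: no → false
  FAFSA on file: no → false
  declared major = music: engineering == music is false
  leadership role held: yes → true
  household dependents = 2: 0 == 2 is false
  GPA between 2.79 and 3.41: 2.62 in [2.79, 3.41] is false
  expected family contribution < 39889 USD: 20211 < 39889 is true
Combine:
[1.2] false OR false = false
[1.3.1] exactly-one(true, false) = true
[1.3] NOT true = false
[1] false OR false OR false = false
[2] false → true (antecedent false ⇒ implication holds) = true
[root] false AND true = false
Overall: false → declined

Declined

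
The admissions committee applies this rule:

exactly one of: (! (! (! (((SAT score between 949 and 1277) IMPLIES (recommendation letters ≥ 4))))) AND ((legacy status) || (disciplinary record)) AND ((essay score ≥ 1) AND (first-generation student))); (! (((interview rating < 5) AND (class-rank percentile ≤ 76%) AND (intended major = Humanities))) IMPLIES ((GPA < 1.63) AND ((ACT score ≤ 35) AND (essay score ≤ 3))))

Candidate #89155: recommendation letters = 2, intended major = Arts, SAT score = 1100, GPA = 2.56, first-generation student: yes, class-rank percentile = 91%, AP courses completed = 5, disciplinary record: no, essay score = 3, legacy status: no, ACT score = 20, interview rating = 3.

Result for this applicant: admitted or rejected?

Rejected

Atomic conditions:
  SAT score between 949 and 1277: 1100 in [949, 1277] is true
  recommendation letters ≥ 4: 2 ≥ 4 is false
  legacy status: no → false
  disciplinary record: no → false
  essay score ≥ 1: 3 ≥ 1 is true
  first-generation student: yes → true
  interview rating < 5: 3 < 5 is true
  class-rank percentile ≤ 76%: 91 ≤ 76 is false
  intended major = Humanities: Arts == Humanities is false
  GPA < 1.63: 2.56 < 1.63 is false
  ACT score ≤ 35: 20 ≤ 35 is true
  essay score ≤ 3: 3 ≤ 3 is true
Combine:
[1.1.1.1.1] true → false = false
[1.1.1.1] NOT false = true
[1.1.1] NOT true = false
[1.1] NOT false = true
[1.2] false OR false = false
[1.3] true AND true = true
[1] true AND false AND true = false
[2.1.1] true AND false AND false = false
[2.1] NOT false = true
[2.2.2] true AND true = true
[2.2] false AND true = false
[2] true → false = false
[root] exactly-one(false, false) = false
Overall: false → rejected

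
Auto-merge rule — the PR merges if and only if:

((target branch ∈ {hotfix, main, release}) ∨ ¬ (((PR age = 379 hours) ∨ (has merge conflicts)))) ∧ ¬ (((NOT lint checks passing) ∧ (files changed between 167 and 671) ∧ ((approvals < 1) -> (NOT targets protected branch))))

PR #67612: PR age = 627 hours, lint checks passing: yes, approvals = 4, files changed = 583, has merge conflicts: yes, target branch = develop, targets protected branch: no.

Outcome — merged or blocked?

Atomic conditions:
  target branch ∈ {hotfix, main, release}: develop is not in the set → false
  PR age = 379 hours: 627 == 379 is false
  has merge conflicts: yes → true
  NOT lint checks passing: yes → false
  files changed between 167 and 671: 583 in [167, 671] is true
  approvals < 1: 4 < 1 is false
  NOT targets protected branch: no → true
Combine:
[1.2.1] false OR true = true
[1.2] NOT true = false
[1] false OR false = false
[2.1.3] false → true (antecedent false ⇒ implication holds) = true
[2.1] false AND true AND true = false
[2] NOT false = true
[root] false AND true = false
Overall: false → blocked

Blocked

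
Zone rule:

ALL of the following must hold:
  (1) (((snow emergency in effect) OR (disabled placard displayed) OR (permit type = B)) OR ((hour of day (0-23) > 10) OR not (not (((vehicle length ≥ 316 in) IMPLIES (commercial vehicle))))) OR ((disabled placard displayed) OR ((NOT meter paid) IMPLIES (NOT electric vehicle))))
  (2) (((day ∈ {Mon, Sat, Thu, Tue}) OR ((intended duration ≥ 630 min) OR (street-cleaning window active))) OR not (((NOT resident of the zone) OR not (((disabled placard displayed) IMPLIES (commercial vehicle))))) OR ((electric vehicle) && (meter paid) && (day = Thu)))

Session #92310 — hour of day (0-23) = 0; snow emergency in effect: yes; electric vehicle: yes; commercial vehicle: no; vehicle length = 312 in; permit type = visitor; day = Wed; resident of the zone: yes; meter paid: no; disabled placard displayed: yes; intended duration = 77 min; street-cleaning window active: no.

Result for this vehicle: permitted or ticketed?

Atomic conditions:
  snow emergency in effect: yes → true
  disabled placard displayed: yes → true
  permit type = B: visitor == B is false
  hour of day (0-23) > 10: 0 > 10 is false
  vehicle length ≥ 316 in: 312 ≥ 316 is false
  commercial vehicle: no → false
  NOT meter paid: no → true
  NOT electric vehicle: yes → false
  day ∈ {Mon, Sat, Thu, Tue}: Wed is not in the set → false
  intended duration ≥ 630 min: 77 ≥ 630 is false
  street-cleaning window active: no → false
  NOT resident of the zone: yes → false
  electric vehicle: yes → true
  meter paid: no → false
  day = Thu: Wed == Thu is false
Combine:
[1.1] true OR true OR false = true
[1.2.2.1.1] false → false (antecedent false ⇒ implication holds) = true
[1.2.2.1] NOT true = false
[1.2.2] NOT false = true
[1.2] false OR true = true
[1.3.2] true → false = false
[1.3] true OR false = true
[1] true OR true OR true = true
[2.1.2] false OR false = false
[2.1] false OR false = false
[2.2.1.2.1] true → false = false
[2.2.1.2] NOT false = true
[2.2.1] false OR true = true
[2.2] NOT true = false
[2.3] true AND false AND false = false
[2] false OR false OR false = false
[root] true AND false = false
Overall: false → ticketed

Ticketed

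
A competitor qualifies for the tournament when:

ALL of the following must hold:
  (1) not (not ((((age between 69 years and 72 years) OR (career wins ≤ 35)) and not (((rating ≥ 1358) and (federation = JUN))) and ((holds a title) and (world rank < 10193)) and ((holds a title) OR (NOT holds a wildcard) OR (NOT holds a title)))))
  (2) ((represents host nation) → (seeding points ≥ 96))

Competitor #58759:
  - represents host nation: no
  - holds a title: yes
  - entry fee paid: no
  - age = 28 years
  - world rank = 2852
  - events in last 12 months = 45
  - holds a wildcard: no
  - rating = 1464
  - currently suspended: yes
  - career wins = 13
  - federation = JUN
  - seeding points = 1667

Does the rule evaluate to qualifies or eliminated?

Eliminated

Atomic conditions:
  age between 69 years and 72 years: 28 in [69, 72] is false
  career wins ≤ 35: 13 ≤ 35 is true
  rating ≥ 1358: 1464 ≥ 1358 is true
  federation = JUN: JUN == JUN is true
  holds a title: yes → true
  world rank < 10193: 2852 < 10193 is true
  NOT holds a wildcard: no → true
  NOT holds a title: yes → false
  represents host nation: no → false
  seeding points ≥ 96: 1667 ≥ 96 is true
Combine:
[1.1.1.1] false OR true = true
[1.1.1.2.1] true AND true = true
[1.1.1.2] NOT true = false
[1.1.1.3] true AND true = true
[1.1.1.4] true OR true OR false = true
[1.1.1] true AND false AND true AND true = false
[1.1] NOT false = true
[1] NOT true = false
[2] false → true (antecedent false ⇒ implication holds) = true
[root] false AND true = false
Overall: false → eliminated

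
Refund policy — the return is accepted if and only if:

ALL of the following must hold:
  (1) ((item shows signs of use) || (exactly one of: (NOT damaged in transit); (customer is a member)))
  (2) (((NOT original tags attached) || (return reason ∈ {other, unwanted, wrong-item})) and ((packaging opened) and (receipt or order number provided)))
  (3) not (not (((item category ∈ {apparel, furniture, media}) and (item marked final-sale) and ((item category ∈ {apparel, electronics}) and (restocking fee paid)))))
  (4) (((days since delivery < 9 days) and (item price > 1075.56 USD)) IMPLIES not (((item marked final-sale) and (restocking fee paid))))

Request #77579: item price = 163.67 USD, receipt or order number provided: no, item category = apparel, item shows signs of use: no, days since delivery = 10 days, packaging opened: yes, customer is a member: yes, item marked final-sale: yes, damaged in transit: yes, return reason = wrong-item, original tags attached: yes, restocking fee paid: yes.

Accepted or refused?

Atomic conditions:
  item shows signs of use: no → false
  NOT damaged in transit: yes → false
  customer is a member: yes → true
  NOT original tags attached: yes → false
  return reason ∈ {other, unwanted, wrong-item}: wrong-item is in the set → true
  packaging opened: yes → true
  receipt or order number provided: no → false
  item category ∈ {apparel, furniture, media}: apparel is in the set → true
  item marked final-sale: yes → true
  item category ∈ {apparel, electronics}: apparel is in the set → true
  restocking fee paid: yes → true
  days since delivery < 9 days: 10 < 9 is false
  item price > 1075.56 USD: 163.67 > 1075.56 is false
Combine:
[1.2] exactly-one(false, true) = true
[1] false OR true = true
[2.1] false OR true = true
[2.2] true AND false = false
[2] true AND false = false
[3.1.1.3] true AND true = true
[3.1.1] true AND true AND true = true
[3.1] NOT true = false
[3] NOT false = true
[4.1] false AND false = false
[4.2.1] true AND true = true
[4.2] NOT true = false
[4] false → false (antecedent false ⇒ implication holds) = true
[root] true AND false AND true AND true = false
Overall: false → refused

Refused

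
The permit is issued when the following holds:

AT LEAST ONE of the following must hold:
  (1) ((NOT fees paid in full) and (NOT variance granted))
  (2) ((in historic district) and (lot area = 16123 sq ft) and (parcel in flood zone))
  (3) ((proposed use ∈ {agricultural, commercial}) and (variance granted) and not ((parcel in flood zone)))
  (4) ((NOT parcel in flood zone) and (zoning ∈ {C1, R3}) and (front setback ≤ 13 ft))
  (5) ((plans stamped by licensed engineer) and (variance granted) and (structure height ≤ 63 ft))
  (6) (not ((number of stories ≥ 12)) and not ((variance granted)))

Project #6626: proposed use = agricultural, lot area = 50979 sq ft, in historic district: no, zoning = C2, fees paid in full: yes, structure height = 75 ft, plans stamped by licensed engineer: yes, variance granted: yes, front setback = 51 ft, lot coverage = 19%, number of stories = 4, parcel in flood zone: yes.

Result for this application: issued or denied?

Atomic conditions:
  NOT fees paid in full: yes → false
  NOT variance granted: yes → false
  in historic district: no → false
  lot area = 16123 sq ft: 50979 == 16123 is false
  parcel in flood zone: yes → true
  proposed use ∈ {agricultural, commercial}: agricultural is in the set → true
  variance granted: yes → true
  NOT parcel in flood zone: yes → false
  zoning ∈ {C1, R3}: C2 is not in the set → false
  front setback ≤ 13 ft: 51 ≤ 13 is false
  plans stamped by licensed engineer: yes → true
  structure height ≤ 63 ft: 75 ≤ 63 is false
  number of stories ≥ 12: 4 ≥ 12 is false
Combine:
[1] false AND false = false
[2] false AND false AND true = false
[3.3] NOT true = false
[3] true AND true AND false = false
[4] false AND false AND false = false
[5] true AND true AND false = false
[6.1] NOT false = true
[6.2] NOT true = false
[6] true AND false = false
[root] false OR false OR false OR false OR false OR false = false
Overall: false → denied

Denied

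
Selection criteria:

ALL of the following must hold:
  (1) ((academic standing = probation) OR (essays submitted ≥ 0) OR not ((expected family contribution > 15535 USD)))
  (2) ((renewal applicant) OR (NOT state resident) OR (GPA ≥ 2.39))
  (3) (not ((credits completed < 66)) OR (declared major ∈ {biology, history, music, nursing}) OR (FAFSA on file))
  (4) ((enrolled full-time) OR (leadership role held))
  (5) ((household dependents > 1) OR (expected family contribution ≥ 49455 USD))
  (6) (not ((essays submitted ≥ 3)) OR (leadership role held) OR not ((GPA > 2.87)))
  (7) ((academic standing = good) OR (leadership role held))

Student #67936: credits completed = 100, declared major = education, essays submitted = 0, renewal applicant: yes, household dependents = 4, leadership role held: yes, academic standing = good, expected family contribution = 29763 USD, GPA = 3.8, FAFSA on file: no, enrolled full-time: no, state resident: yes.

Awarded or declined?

Atomic conditions:
  academic standing = probation: good == probation is false
  essays submitted ≥ 0: 0 ≥ 0 is true
  expected family contribution > 15535 USD: 29763 > 15535 is true
  renewal applicant: yes → true
  NOT state resident: yes → false
  GPA ≥ 2.39: 3.8 ≥ 2.39 is true
  credits completed < 66: 100 < 66 is false
  declared major ∈ {biology, history, music, nursing}: education is not in the set → false
  FAFSA on file: no → false
  enrolled full-time: no → false
  leadership role held: yes → true
  household dependents > 1: 4 > 1 is true
  expected family contribution ≥ 49455 USD: 29763 ≥ 49455 is false
  essays submitted ≥ 3: 0 ≥ 3 is false
  GPA > 2.87: 3.8 > 2.87 is true
  academic standing = good: good == good is true
Combine:
[1.3] NOT true = false
[1] false OR true OR false = true
[2] true OR false OR true = true
[3.1] NOT false = true
[3] true OR false OR false = true
[4] false OR true = true
[5] true OR false = true
[6.1] NOT false = true
[6.3] NOT true = false
[6] true OR true OR false = true
[7] true OR true = true
[root] true AND true AND true AND true AND true AND true AND true = true
Overall: true → awarded

Awarded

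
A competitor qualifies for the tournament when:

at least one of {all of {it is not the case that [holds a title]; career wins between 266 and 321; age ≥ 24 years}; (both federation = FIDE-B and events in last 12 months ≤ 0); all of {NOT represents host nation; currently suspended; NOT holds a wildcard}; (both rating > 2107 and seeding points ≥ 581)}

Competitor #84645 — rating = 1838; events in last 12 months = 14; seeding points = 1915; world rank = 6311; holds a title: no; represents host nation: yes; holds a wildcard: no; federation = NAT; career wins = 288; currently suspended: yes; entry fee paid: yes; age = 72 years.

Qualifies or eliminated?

Atomic conditions:
  holds a title: no → false
  career wins between 266 and 321: 288 in [266, 321] is true
  age ≥ 24 years: 72 ≥ 24 is true
  federation = FIDE-B: NAT == FIDE-B is false
  events in last 12 months ≤ 0: 14 ≤ 0 is false
  NOT represents host nation: yes → false
  currently suspended: yes → true
  NOT holds a wildcard: no → true
  rating > 2107: 1838 > 2107 is false
  seeding points ≥ 581: 1915 ≥ 581 is true
Combine:
[1.1] NOT false = true
[1] true AND true AND true = true
[2] false AND false = false
[3] false AND true AND true = false
[4] false AND true = false
[root] true OR false OR false OR false = true
Overall: true → qualifies

Qualifies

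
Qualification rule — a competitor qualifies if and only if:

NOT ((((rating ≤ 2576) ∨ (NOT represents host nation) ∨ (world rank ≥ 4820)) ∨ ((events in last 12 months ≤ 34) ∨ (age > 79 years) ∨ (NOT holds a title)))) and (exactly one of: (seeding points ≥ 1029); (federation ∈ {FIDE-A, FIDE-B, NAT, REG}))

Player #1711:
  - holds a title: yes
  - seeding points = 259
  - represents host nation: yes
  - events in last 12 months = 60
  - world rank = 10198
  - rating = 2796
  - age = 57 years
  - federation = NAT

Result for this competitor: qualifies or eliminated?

Eliminated

Atomic conditions:
  rating ≤ 2576: 2796 ≤ 2576 is false
  NOT represents host nation: yes → false
  world rank ≥ 4820: 10198 ≥ 4820 is true
  events in last 12 months ≤ 34: 60 ≤ 34 is false
  age > 79 years: 57 > 79 is false
  NOT holds a title: yes → false
  seeding points ≥ 1029: 259 ≥ 1029 is false
  federation ∈ {FIDE-A, FIDE-B, NAT, REG}: NAT is in the set → true
Combine:
[1.1.1] false OR false OR true = true
[1.1.2] false OR false OR false = false
[1.1] true OR false = true
[1] NOT true = false
[2] exactly-one(false, true) = true
[root] false AND true = false
Overall: false → eliminated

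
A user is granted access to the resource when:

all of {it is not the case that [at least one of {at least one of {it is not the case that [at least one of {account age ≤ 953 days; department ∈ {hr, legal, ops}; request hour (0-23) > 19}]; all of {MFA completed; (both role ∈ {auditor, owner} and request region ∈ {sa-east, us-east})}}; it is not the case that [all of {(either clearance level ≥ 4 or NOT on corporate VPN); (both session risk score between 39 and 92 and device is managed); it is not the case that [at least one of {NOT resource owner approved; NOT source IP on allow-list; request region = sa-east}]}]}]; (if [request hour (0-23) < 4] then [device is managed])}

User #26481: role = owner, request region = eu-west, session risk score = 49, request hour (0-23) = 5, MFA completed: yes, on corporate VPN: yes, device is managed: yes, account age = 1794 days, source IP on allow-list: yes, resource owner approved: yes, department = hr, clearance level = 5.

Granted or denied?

Granted

Atomic conditions:
  account age ≤ 953 days: 1794 ≤ 953 is false
  department ∈ {hr, legal, ops}: hr is in the set → true
  request hour (0-23) > 19: 5 > 19 is false
  MFA completed: yes → true
  role ∈ {auditor, owner}: owner is in the set → true
  request region ∈ {sa-east, us-east}: eu-west is not in the set → false
  clearance level ≥ 4: 5 ≥ 4 is true
  NOT on corporate VPN: yes → false
  session risk score between 39 and 92: 49 in [39, 92] is true
  device is managed: yes → true
  NOT resource owner approved: yes → false
  NOT source IP on allow-list: yes → false
  request region = sa-east: eu-west == sa-east is false
  request hour (0-23) < 4: 5 < 4 is false
Combine:
[1.1.1.1.1] false OR true OR false = true
[1.1.1.1] NOT true = false
[1.1.1.2.2] true AND false = false
[1.1.1.2] true AND false = false
[1.1.1] false OR false = false
[1.1.2.1.1] true OR false = true
[1.1.2.1.2] true AND true = true
[1.1.2.1.3.1] false OR false OR false = false
[1.1.2.1.3] NOT false = true
[1.1.2.1] true AND true AND true = true
[1.1.2] NOT true = false
[1.1] false OR false = false
[1] NOT false = true
[2] false → true (antecedent false ⇒ implication holds) = true
[root] true AND true = true
Overall: true → granted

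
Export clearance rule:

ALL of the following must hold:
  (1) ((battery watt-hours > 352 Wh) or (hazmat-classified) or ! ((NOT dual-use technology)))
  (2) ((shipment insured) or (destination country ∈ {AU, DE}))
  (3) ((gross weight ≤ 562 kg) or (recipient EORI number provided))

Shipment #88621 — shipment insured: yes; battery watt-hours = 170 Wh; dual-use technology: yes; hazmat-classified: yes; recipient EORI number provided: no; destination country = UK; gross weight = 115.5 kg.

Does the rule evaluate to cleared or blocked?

Atomic conditions:
  battery watt-hours > 352 Wh: 170 > 352 is false
  hazmat-classified: yes → true
  NOT dual-use technology: yes → false
  shipment insured: yes → true
  destination country ∈ {AU, DE}: UK is not in the set → false
  gross weight ≤ 562 kg: 115.5 ≤ 562 is true
  recipient EORI number provided: no → false
Combine:
[1.3] NOT false = true
[1] false OR true OR true = true
[2] true OR false = true
[3] true OR false = true
[root] true AND true AND true = true
Overall: true → cleared

Cleared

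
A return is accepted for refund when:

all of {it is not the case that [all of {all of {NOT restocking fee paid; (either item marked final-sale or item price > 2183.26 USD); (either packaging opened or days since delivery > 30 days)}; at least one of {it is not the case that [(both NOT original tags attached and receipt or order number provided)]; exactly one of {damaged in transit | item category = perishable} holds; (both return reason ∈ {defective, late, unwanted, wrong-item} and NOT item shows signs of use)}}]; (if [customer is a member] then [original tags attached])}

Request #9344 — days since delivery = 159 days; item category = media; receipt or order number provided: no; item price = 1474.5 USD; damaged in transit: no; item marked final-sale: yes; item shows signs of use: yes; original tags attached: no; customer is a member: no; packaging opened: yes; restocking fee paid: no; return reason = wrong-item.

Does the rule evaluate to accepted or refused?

Refused

Atomic conditions:
  NOT restocking fee paid: no → true
  item marked final-sale: yes → true
  item price > 2183.26 USD: 1474.5 > 2183.26 is false
  packaging opened: yes → true
  days since delivery > 30 days: 159 > 30 is true
  NOT original tags attached: no → true
  receipt or order number provided: no → false
  damaged in transit: no → false
  item category = perishable: media == perishable is false
  return reason ∈ {defective, late, unwanted, wrong-item}: wrong-item is in the set → true
  NOT item shows signs of use: yes → false
  customer is a member: no → false
  original tags attached: no → false
Combine:
[1.1.1.2] true OR false = true
[1.1.1.3] true OR true = true
[1.1.1] true AND true AND true = true
[1.1.2.1.1] true AND false = false
[1.1.2.1] NOT false = true
[1.1.2.2] exactly-one(false, false) = false
[1.1.2.3] true AND false = false
[1.1.2] true OR false OR false = true
[1.1] true AND true = true
[1] NOT true = false
[2] false → false (antecedent false ⇒ implication holds) = true
[root] false AND true = false
Overall: false → refused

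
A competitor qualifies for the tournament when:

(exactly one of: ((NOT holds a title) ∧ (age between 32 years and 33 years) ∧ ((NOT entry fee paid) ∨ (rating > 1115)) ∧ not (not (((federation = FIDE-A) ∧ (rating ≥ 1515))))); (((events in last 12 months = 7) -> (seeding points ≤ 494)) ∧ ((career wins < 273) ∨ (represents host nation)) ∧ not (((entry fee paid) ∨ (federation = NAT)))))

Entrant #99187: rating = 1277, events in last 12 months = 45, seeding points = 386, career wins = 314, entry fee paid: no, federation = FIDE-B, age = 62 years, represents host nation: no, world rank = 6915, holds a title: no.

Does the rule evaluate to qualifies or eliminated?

Atomic conditions:
  NOT holds a title: no → true
  age between 32 years and 33 years: 62 in [32, 33] is false
  NOT entry fee paid: no → true
  rating > 1115: 1277 > 1115 is true
  federation = FIDE-A: FIDE-B == FIDE-A is false
  rating ≥ 1515: 1277 ≥ 1515 is false
  events in last 12 months = 7: 45 == 7 is false
  seeding points ≤ 494: 386 ≤ 494 is true
  career wins < 273: 314 < 273 is false
  represents host nation: no → false
  entry fee paid: no → false
  federation = NAT: FIDE-B == NAT is false
Combine:
[1.3] true OR true = true
[1.4.1.1] false AND false = false
[1.4.1] NOT false = true
[1.4] NOT true = false
[1] true AND false AND true AND false = false
[2.1] false → true (antecedent false ⇒ implication holds) = true
[2.2] false OR false = false
[2.3.1] false OR false = false
[2.3] NOT false = true
[2] true AND false AND true = false
[root] exactly-one(false, false) = false
Overall: false → eliminated

Eliminated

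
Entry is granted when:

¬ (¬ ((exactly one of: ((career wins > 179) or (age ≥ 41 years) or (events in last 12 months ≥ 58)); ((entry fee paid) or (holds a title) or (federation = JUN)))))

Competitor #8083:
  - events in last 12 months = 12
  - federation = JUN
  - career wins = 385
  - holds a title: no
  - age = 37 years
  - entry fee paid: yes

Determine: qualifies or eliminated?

Atomic conditions:
  career wins > 179: 385 > 179 is true
  age ≥ 41 years: 37 ≥ 41 is false
  events in last 12 months ≥ 58: 12 ≥ 58 is false
  entry fee paid: yes → true
  holds a title: no → false
  federation = JUN: JUN == JUN is true
Combine:
[1.1.1] true OR false OR false = true
[1.1.2] true OR false OR true = true
[1.1] exactly-one(true, true) = false
[1] NOT false = true
[root] NOT true = false
Overall: false → eliminated

Eliminated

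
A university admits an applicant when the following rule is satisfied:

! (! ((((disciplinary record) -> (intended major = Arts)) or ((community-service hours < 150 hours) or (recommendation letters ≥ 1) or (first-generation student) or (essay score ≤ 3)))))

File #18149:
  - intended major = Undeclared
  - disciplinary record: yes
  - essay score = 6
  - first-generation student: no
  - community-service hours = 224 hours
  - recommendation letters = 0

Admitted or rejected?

Rejected

Atomic conditions:
  disciplinary record: yes → true
  intended major = Arts: Undeclared == Arts is false
  community-service hours < 150 hours: 224 < 150 is false
  recommendation letters ≥ 1: 0 ≥ 1 is false
  first-generation student: no → false
  essay score ≤ 3: 6 ≤ 3 is false
Combine:
[1.1.1] true → false = false
[1.1.2] false OR false OR false OR false = false
[1.1] false OR false = false
[1] NOT false = true
[root] NOT true = false
Overall: false → rejected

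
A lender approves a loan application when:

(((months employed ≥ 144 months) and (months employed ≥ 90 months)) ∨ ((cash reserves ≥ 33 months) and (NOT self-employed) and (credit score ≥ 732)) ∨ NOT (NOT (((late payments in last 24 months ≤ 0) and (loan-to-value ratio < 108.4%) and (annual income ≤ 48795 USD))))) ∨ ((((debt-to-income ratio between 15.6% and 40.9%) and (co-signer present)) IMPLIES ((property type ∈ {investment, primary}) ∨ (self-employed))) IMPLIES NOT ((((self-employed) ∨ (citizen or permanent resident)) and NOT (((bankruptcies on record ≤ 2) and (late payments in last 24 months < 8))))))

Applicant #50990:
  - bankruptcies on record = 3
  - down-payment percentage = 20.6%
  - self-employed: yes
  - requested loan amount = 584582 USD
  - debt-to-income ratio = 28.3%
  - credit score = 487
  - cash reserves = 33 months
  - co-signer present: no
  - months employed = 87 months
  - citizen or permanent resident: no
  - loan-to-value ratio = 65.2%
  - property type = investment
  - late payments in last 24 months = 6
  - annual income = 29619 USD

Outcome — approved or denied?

Atomic conditions:
  months employed ≥ 144 months: 87 ≥ 144 is false
  months employed ≥ 90 months: 87 ≥ 90 is false
  cash reserves ≥ 33 months: 33 ≥ 33 is true
  NOT self-employed: yes → false
  credit score ≥ 732: 487 ≥ 732 is false
  late payments in last 24 months ≤ 0: 6 ≤ 0 is false
  loan-to-value ratio < 108.4%: 65.2 < 108.4 is true
  annual income ≤ 48795 USD: 29619 ≤ 48795 is true
  debt-to-income ratio between 15.6% and 40.9%: 28.3 in [15.6, 40.9] is true
  co-signer present: no → false
  property type ∈ {investment, primary}: investment is in the set → true
  self-employed: yes → true
  citizen or permanent resident: no → false
  bankruptcies on record ≤ 2: 3 ≤ 2 is false
  late payments in last 24 months < 8: 6 < 8 is true
Combine:
[1.1] false AND false = false
[1.2] true AND false AND false = false
[1.3.1.1] false AND true AND true = false
[1.3.1] NOT false = true
[1.3] NOT true = false
[1] false OR false OR false = false
[2.1.1] true AND false = false
[2.1.2] true OR true = true
[2.1] false → true (antecedent false ⇒ implication holds) = true
[2.2.1.1] true OR false = true
[2.2.1.2.1] false AND true = false
[2.2.1.2] NOT false = true
[2.2.1] true AND true = true
[2.2] NOT true = false
[2] true → false = false
[root] false OR false = false
Overall: false → denied

Denied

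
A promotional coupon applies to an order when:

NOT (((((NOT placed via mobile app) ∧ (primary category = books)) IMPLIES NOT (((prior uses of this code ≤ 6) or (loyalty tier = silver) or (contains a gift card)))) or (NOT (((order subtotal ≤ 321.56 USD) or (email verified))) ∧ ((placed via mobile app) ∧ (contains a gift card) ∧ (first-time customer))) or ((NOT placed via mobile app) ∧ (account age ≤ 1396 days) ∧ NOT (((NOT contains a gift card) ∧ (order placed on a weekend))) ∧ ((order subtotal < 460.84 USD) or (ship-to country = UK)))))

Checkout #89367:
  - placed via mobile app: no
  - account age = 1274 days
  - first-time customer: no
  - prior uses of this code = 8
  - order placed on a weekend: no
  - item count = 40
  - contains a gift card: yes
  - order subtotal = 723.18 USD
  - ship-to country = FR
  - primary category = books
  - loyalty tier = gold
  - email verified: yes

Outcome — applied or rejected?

Applied

Atomic conditions:
  NOT placed via mobile app: no → true
  primary category = books: books == books is true
  prior uses of this code ≤ 6: 8 ≤ 6 is false
  loyalty tier = silver: gold == silver is false
  contains a gift card: yes → true
  order subtotal ≤ 321.56 USD: 723.18 ≤ 321.56 is false
  email verified: yes → true
  placed via mobile app: no → false
  first-time customer: no → false
  account age ≤ 1396 days: 1274 ≤ 1396 is true
  NOT contains a gift card: yes → false
  order placed on a weekend: no → false
  order subtotal < 460.84 USD: 723.18 < 460.84 is false
  ship-to country = UK: FR == UK is false
Combine:
[1.1.1] true AND true = true
[1.1.2.1] false OR false OR true = true
[1.1.2] NOT true = false
[1.1] true → false = false
[1.2.1.1] false OR true = true
[1.2.1] NOT true = false
[1.2.2] false AND true AND false = false
[1.2] false AND false = false
[1.3.3.1] false AND false = false
[1.3.3] NOT false = true
[1.3.4] false OR false = false
[1.3] true AND true AND true AND false = false
[1] false OR false OR false = false
[root] NOT false = true
Overall: true → applied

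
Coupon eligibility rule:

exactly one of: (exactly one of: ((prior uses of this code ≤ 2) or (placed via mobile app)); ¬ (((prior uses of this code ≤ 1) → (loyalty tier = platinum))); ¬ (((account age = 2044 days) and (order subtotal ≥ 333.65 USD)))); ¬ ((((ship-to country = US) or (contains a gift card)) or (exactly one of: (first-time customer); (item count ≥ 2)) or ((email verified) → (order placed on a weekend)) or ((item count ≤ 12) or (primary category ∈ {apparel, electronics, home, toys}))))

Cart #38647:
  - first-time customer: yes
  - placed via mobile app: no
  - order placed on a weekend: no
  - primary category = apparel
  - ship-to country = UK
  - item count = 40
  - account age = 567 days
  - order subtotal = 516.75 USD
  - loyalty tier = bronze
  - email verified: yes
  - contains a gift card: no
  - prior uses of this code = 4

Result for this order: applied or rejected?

Applied

Atomic conditions:
  prior uses of this code ≤ 2: 4 ≤ 2 is false
  placed via mobile app: no → false
  prior uses of this code ≤ 1: 4 ≤ 1 is false
  loyalty tier = platinum: bronze == platinum is false
  account age = 2044 days: 567 == 2044 is false
  order subtotal ≥ 333.65 USD: 516.75 ≥ 333.65 is true
  ship-to country = US: UK == US is false
  contains a gift card: no → false
  first-time customer: yes → true
  item count ≥ 2: 40 ≥ 2 is true
  email verified: yes → true
  order placed on a weekend: no → false
  item count ≤ 12: 40 ≤ 12 is false
  primary category ∈ {apparel, electronics, home, toys}: apparel is in the set → true
Combine:
[1.1] false OR false = false
[1.2.1] false → false (antecedent false ⇒ implication holds) = true
[1.2] NOT true = false
[1.3.1] false AND true = false
[1.3] NOT false = true
[1] exactly-one(false, false, true) = true
[2.1.1] false OR false = false
[2.1.2] exactly-one(true, true) = false
[2.1.3] true → false = false
[2.1.4] false OR true = true
[2.1] false OR false OR false OR true = true
[2] NOT true = false
[root] exactly-one(true, false) = true
Overall: true → applied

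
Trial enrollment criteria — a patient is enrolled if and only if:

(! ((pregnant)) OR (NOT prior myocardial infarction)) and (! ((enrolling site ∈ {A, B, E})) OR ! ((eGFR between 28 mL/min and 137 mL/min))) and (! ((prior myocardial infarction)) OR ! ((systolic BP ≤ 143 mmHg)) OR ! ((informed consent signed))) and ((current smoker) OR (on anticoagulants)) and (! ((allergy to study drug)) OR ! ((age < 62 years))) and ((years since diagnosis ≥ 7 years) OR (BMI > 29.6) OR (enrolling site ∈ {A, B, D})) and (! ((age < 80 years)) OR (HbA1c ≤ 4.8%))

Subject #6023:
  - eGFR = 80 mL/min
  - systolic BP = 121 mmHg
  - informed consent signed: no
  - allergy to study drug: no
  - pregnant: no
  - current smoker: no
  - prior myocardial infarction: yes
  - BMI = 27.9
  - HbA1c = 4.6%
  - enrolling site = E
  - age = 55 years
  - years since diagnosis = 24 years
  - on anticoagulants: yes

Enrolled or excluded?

Excluded

Atomic conditions:
  pregnant: no → false
  NOT prior myocardial infarction: yes → false
  enrolling site ∈ {A, B, E}: E is in the set → true
  eGFR between 28 mL/min and 137 mL/min: 80 in [28, 137] is true
  prior myocardial infarction: yes → true
  systolic BP ≤ 143 mmHg: 121 ≤ 143 is true
  informed consent signed: no → false
  current smoker: no → false
  on anticoagulants: yes → true
  allergy to study drug: no → false
  age < 62 years: 55 < 62 is true
  years since diagnosis ≥ 7 years: 24 ≥ 7 is true
  BMI > 29.6: 27.9 > 29.6 is false
  enrolling site ∈ {A, B, D}: E is not in the set → false
  age < 80 years: 55 < 80 is true
  HbA1c ≤ 4.8%: 4.6 ≤ 4.8 is true
Combine:
[1.1] NOT false = true
[1] true OR false = true
[2.1] NOT true = false
[2.2] NOT true = false
[2] false OR false = false
[3.1] NOT true = false
[3.2] NOT true = false
[3.3] NOT false = true
[3] false OR false OR true = true
[4] false OR true = true
[5.1] NOT false = true
[5.2] NOT true = false
[5] true OR false = true
[6] true OR false OR false = true
[7.1] NOT true = false
[7] false OR true = true
[root] true AND false AND true AND true AND true AND true AND true = false
Overall: false → excluded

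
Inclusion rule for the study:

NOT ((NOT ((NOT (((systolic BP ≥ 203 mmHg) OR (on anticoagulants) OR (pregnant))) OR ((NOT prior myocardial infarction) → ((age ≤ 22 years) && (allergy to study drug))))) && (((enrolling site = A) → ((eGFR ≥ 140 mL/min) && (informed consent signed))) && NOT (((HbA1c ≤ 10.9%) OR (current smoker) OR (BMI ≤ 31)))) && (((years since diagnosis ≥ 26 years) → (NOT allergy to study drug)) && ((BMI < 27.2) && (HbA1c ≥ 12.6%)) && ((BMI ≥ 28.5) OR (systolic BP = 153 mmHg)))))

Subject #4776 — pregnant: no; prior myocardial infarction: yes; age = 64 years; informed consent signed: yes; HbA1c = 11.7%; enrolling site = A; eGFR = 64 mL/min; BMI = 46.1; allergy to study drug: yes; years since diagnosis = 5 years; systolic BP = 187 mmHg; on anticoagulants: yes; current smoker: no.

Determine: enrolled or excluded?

Atomic conditions:
  systolic BP ≥ 203 mmHg: 187 ≥ 203 is false
  on anticoagulants: yes → true
  pregnant: no → false
  NOT prior myocardial infarction: yes → false
  age ≤ 22 years: 64 ≤ 22 is false
  allergy to study drug: yes → true
  enrolling site = A: A == A is true
  eGFR ≥ 140 mL/min: 64 ≥ 140 is false
  informed consent signed: yes → true
  HbA1c ≤ 10.9%: 11.7 ≤ 10.9 is false
  current smoker: no → false
  BMI ≤ 31: 46.1 ≤ 31 is false
  years since diagnosis ≥ 26 years: 5 ≥ 26 is false
  NOT allergy to study drug: yes → false
  BMI < 27.2: 46.1 < 27.2 is false
  HbA1c ≥ 12.6%: 11.7 ≥ 12.6 is false
  BMI ≥ 28.5: 46.1 ≥ 28.5 is true
  systolic BP = 153 mmHg: 187 == 153 is false
Combine:
[1.1.1.1.1] false OR true OR false = true
[1.1.1.1] NOT true = false
[1.1.1.2.2] false AND true = false
[1.1.1.2] false → false (antecedent false ⇒ implication holds) = true
[1.1.1] false OR true = true
[1.1] NOT true = false
[1.2.1.2] false AND true = false
[1.2.1] true → false = false
[1.2.2.1] false OR false OR false = false
[1.2.2] NOT false = true
[1.2] false AND true = false
[1.3.1] false → false (antecedent false ⇒ implication holds) = true
[1.3.2] false AND false = false
[1.3.3] true OR false = true
[1.3] true AND false AND true = false
[1] false AND false AND false = false
[root] NOT false = true
Overall: true → enrolled

Enrolled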